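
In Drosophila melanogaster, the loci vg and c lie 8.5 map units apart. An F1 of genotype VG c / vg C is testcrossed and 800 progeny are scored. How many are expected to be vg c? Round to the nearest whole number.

A map distance of 8.5 map units corresponds to a recombination frequency of 0.085.
The F1 is VG c / vg C, so vg c is a recombinant gamete class with expected frequency r/2 = 0.085/2 = 0.0425.
Expected number = 0.0425 × 800 = 34.00 ≈ 34.

34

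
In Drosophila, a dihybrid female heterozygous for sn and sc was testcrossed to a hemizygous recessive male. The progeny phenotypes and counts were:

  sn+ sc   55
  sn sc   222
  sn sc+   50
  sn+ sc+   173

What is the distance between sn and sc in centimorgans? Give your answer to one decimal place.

The two most frequent classes, sn+ sc+ (173) and sn sc (222), are the parental types, so the F1 was sn+ sc+ / sn sc.
The recombinant classes are sn+ sc and sn sc+: 55 + 50 = 105.
Recombination frequency = 105/500 = 0.2100 ≈ 21.0%, i.e. 21.0 centimorgans.

21.0 centimorgans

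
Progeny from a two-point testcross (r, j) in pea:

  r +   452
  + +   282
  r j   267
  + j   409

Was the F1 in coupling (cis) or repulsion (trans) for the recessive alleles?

trans

The two most frequent classes are + j (409) and r + (452); these are the parental (non-recombinant) types.
So the F1 carried + j on one chromosome and r + on the other — the recessive alleles are on opposite chromosomes (trans / repulsion).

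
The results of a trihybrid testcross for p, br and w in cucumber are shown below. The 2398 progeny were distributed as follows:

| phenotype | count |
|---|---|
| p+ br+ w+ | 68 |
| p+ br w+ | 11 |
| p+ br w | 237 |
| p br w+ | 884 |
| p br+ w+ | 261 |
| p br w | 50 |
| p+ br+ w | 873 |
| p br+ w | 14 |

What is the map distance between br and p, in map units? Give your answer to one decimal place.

21.8 map units

The two most frequent reciprocal classes, p br w+ and p+ br+ w, are the parental types, so the F1 was p br w+ / p+ br+ w.
The two rarest classes, p+ br w+ and p br+ w, are the double crossovers. Comparing them with the parentals, only the p allele has switched, so p is the middle locus and the order is w – p – br.
Crossovers in the p–br interval produce the single-crossover classes p br+ w+ and p+ br w (261 + 237 = 498) plus the double crossovers (25).
RF(p–br) = (498 + 25) / 2398 = 523/2398 = 0.2181 → 21.8 map units.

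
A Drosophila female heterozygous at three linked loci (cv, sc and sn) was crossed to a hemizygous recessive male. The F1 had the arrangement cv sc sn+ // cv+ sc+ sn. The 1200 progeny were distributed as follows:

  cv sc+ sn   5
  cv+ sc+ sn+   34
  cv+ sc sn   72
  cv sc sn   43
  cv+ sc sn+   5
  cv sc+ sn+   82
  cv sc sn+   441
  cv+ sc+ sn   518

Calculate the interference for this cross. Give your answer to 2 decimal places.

The two rarest classes, cv+ sc sn+ and cv sc+ sn, are the double crossovers. Comparing them with the parentals, only the cv allele has switched, so cv is the middle locus and the order is sn – cv – sc.
sn–cv: (77 + 10)/1200 = 0.0725; cv–sc: (154 + 10)/1200 = 0.1367.
Expected DCO frequency = 0.0725 × 0.1367 ≈ 0.00991; observed = 10/1200 ≈ 0.00833.
Coefficient of coincidence = 0.00833/0.00991 ≈ 0.84; interference = 1 − 0.84 = 0.16.

0.16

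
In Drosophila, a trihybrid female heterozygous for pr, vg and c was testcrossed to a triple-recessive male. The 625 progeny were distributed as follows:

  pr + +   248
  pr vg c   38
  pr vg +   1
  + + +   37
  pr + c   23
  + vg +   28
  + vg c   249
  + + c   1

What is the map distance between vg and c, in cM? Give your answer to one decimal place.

8.5 cM

The two most frequent reciprocal classes, pr + + and + vg c, are the parental types, so the F1 was pr + + / + vg c.
The two rarest classes, pr vg + and + + c, are the double crossovers. Comparing them with the parentals, only the vg allele has switched, so vg is the middle locus and the order is c – vg – pr.
Crossovers in the c–vg interval produce the single-crossover classes pr + c and + vg + (23 + 28 = 51) plus the double crossovers (2).
RF(c–vg) = (51 + 2) / 625 = 53/625 = 0.0848 → 8.5 cM.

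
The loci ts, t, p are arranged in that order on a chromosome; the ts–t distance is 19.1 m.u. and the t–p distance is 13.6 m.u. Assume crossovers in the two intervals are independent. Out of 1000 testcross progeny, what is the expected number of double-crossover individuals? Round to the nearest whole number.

Map distances give recombination frequencies of 0.191 and 0.136 for the two intervals.
With no interference, expected double-crossover frequency = 0.191 × 0.136 = 0.02598.
Expected number = 0.02598 × 1000 = 25.98 ≈ 26.

26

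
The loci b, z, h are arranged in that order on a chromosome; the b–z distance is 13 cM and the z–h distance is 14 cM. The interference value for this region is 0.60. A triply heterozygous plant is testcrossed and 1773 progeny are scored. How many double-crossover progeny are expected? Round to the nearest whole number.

Map distances give recombination frequencies of 0.130 and 0.140 for the two intervals.
With interference 0.60 (so coincidence = 0.40), expected double-crossover frequency = 0.130 × 0.140 × 0.40 = 0.00728.
Expected number = 0.00728 × 1773 = 12.91 ≈ 13.

13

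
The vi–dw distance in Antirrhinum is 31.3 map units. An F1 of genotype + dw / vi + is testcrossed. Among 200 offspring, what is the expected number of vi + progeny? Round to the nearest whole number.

A map distance of 31.3 map units corresponds to a recombination frequency of 0.313.
The F1 is + dw / vi +, so vi + is a parental gamete class with expected frequency (1 − r)/2 = 0.687/2 = 0.3435.
Expected number = 0.3435 × 200 = 68.70 ≈ 69.

69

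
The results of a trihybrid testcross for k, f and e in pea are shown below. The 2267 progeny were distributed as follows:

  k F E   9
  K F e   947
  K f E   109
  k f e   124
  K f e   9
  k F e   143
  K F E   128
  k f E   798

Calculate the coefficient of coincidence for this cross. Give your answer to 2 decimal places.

0.56

The two most frequent reciprocal classes, k f E and K F e, are the parental types, so the F1 was k f E / K F e.
The two rarest classes, k F E and K f e, are the double crossovers. Comparing them with the parentals, only the f allele has switched, so f is the middle locus and the order is e – f – k.
e–f: (252 + 18)/2267 = 0.1191; f–k: (252 + 18)/2267 = 0.1191.
Expected DCO frequency = 0.1191 × 0.1191 ≈ 0.01418; observed = 18/2267 ≈ 0.00794.
Coefficient of coincidence = 0.00794/0.01418 ≈ 0.56.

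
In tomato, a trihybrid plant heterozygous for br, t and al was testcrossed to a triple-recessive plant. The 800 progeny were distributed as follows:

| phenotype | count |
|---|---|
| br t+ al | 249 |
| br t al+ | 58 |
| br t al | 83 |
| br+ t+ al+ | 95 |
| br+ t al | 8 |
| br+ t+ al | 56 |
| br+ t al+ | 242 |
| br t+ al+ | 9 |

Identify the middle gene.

al

The two most frequent reciprocal classes, br t+ al and br+ t al+, are the parental types, so the F1 was br t+ al / br+ t al+.
The two rarest classes, br t+ al+ and br+ t al, are the double crossovers. Comparing them with the parentals, only the al allele has switched, so al is the middle locus and the order is br – al – t.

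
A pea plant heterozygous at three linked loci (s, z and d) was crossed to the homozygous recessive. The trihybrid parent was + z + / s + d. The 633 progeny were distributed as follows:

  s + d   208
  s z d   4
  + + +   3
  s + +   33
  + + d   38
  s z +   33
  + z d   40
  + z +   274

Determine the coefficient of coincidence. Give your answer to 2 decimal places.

The two rarest classes, + + + and s z d, are the double crossovers. Comparing them with the parentals, only the z allele has switched, so z is the middle locus and the order is d – z – s.
d–z: (73 + 7)/633 = 0.1264; z–s: (71 + 7)/633 = 0.1232.
Expected DCO frequency = 0.1264 × 0.1232 ≈ 0.01557; observed = 7/633 ≈ 0.01106.
Coefficient of coincidence = 0.01106/0.01557 ≈ 0.71.

0.71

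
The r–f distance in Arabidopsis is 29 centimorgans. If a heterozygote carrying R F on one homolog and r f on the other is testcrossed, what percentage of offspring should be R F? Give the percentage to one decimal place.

35.5%

A map distance of 29 centimorgans corresponds to a recombination frequency of 0.290.
The F1 is R F / r f, so R F is a parental gamete class with expected frequency (1 − r)/2 = 0.710/2 = 0.3550.
That is 0.3550 = 35.5% of the progeny.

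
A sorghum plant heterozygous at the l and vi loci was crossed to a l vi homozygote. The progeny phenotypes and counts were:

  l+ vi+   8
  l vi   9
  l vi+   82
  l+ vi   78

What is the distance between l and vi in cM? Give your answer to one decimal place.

9.6 cM

The two most frequent classes, l+ vi (78) and l vi+ (82), are the parental types, so the F1 was l+ vi / l vi+.
The recombinant classes are l+ vi+ and l vi: 8 + 9 = 17.
Recombination frequency = 17/177 = 0.0960 ≈ 9.6%, i.e. 9.6 cM.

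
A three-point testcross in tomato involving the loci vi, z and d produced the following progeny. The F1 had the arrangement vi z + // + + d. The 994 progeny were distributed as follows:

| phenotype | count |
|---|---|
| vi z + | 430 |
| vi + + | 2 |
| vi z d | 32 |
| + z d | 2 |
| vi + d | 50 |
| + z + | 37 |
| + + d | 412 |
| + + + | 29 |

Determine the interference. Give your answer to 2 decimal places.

0.33

The two rarest classes, vi + + and + z d, are the double crossovers. Comparing them with the parentals, only the z allele has switched, so z is the middle locus and the order is d – z – vi.
d–z: (61 + 4)/994 = 0.0654; z–vi: (87 + 4)/994 = 0.0915.
Expected DCO frequency = 0.0654 × 0.0915 ≈ 0.00598; observed = 4/994 ≈ 0.00402.
Coefficient of coincidence = 0.00402/0.00598 ≈ 0.67; interference = 1 − 0.67 = 0.33.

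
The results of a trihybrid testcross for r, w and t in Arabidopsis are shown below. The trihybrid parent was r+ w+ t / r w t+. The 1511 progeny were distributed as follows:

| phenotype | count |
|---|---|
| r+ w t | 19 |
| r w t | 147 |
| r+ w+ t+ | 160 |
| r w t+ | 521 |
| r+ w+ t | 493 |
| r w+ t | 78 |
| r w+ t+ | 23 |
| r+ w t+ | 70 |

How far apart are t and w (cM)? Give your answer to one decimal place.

23.1 cM

The two rarest classes, r+ w t and r w+ t+, are the double crossovers. Comparing them with the parentals, only the w allele has switched, so w is the middle locus and the order is t – w – r.
Crossovers in the t–w interval produce the single-crossover classes r+ w+ t+ and r w t (160 + 147 = 307) plus the double crossovers (42).
RF(t–w) = (307 + 42) / 1511 = 349/1511 = 0.2310 → 23.1 cM.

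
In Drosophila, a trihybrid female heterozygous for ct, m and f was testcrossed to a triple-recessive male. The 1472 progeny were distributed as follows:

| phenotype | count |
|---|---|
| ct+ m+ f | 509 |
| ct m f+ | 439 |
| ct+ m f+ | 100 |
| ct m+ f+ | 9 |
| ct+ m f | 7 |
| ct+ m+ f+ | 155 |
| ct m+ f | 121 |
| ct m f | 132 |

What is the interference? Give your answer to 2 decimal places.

0.67

The two most frequent reciprocal classes, ct+ m+ f and ct m f+, are the parental types, so the F1 was ct+ m+ f / ct m f+.
The two rarest classes, ct+ m f and ct m+ f+, are the double crossovers. Comparing them with the parentals, only the m allele has switched, so m is the middle locus and the order is f – m – ct.
f–m: (287 + 16)/1472 = 0.2058; m–ct: (221 + 16)/1472 = 0.1610.
Expected DCO frequency = 0.2058 × 0.1610 ≈ 0.03313; observed = 16/1472 ≈ 0.01087.
Coefficient of coincidence = 0.01087/0.03313 ≈ 0.33; interference = 1 − 0.33 = 0.67.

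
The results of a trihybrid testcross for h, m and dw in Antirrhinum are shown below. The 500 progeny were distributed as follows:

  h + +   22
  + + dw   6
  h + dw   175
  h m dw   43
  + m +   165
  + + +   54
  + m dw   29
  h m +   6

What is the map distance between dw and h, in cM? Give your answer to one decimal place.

The two most frequent reciprocal classes, + m + and h + dw, are the parental types, so the F1 was + m + / h + dw.
The two rarest classes, h m + and + + dw, are the double crossovers. Comparing them with the parentals, only the h allele has switched, so h is the middle locus and the order is dw – h – m.
Crossovers in the dw–h interval produce the single-crossover classes + m dw and h + + (29 + 22 = 51) plus the double crossovers (12).
RF(dw–h) = (51 + 12) / 500 = 63/500 = 0.1260 → 12.6 cM.

12.6 cM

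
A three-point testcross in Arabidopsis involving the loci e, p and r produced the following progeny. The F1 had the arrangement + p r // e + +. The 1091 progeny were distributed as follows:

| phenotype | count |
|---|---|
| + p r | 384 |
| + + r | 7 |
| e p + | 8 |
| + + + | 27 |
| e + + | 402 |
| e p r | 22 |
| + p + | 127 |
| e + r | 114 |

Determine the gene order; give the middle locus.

p

The two rarest classes, + + r and e p +, are the double crossovers. Comparing them with the parentals, only the p allele has switched, so p is the middle locus and the order is r – p – e.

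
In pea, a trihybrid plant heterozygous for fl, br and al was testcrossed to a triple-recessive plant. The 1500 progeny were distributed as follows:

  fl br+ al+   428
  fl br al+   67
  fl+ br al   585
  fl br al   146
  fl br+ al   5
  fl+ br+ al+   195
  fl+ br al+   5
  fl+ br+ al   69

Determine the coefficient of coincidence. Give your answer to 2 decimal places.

The two most frequent reciprocal classes, fl br+ al+ and fl+ br al, are the parental types, so the F1 was fl br+ al+ / fl+ br al.
The two rarest classes, fl br+ al and fl+ br al+, are the double crossovers. Comparing them with the parentals, only the al allele has switched, so al is the middle locus and the order is br – al – fl.
br–al: (136 + 10)/1500 = 0.0973; al–fl: (341 + 10)/1500 = 0.2340.
Expected DCO frequency = 0.0973 × 0.2340 ≈ 0.02277; observed = 10/1500 ≈ 0.00667.
Coefficient of coincidence = 0.00667/0.02277 ≈ 0.29.

0.29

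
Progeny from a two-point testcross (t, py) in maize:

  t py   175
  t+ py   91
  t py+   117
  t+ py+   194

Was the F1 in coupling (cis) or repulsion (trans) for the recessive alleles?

The two most frequent classes are t+ py+ (194) and t py (175); these are the parental (non-recombinant) types.
So the F1 carried t+ py+ on one chromosome and t py on the other — the recessive alleles are on the same chromosome (cis / coupling).

cis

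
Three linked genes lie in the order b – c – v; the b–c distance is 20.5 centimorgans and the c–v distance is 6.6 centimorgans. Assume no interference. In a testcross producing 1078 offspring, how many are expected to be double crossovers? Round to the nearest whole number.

Map distances give recombination frequencies of 0.205 and 0.066 for the two intervals.
With no interference, expected double-crossover frequency = 0.205 × 0.066 = 0.01353.
Expected number = 0.01353 × 1078 = 14.59 ≈ 15.

15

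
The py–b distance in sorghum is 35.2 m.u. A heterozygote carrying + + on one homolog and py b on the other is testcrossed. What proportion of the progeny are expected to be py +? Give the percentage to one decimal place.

A map distance of 35.2 m.u. corresponds to a recombination frequency of 0.352.
The F1 is + + / py b, so py + is a recombinant gamete class with expected frequency r/2 = 0.352/2 = 0.1760.
That is 0.1760 = 17.6% of the progeny.

17.6%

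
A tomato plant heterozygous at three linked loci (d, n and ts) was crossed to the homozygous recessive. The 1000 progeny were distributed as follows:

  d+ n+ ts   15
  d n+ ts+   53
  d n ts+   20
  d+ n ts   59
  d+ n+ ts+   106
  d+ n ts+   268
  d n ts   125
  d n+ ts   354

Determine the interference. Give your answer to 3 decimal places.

0.105

The two most frequent reciprocal classes, d n+ ts and d+ n ts+, are the parental types, so the F1 was d n+ ts / d+ n ts+.
The two rarest classes, d+ n+ ts and d n ts+, are the double crossovers. Comparing them with the parentals, only the d allele has switched, so d is the middle locus and the order is n – d – ts.
n–d: (231 + 35)/1000 = 0.2660; d–ts: (112 + 35)/1000 = 0.1470.
Expected DCO frequency = 0.2660 × 0.1470 ≈ 0.03910; observed = 35/1000 ≈ 0.03500.
Coefficient of coincidence = 0.03500/0.03910 ≈ 0.895; interference = 1 − 0.895 = 0.105.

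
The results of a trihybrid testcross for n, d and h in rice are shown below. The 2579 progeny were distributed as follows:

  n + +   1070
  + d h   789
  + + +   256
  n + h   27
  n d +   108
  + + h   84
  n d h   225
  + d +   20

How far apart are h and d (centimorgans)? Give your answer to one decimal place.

9.3 centimorgans

The two most frequent reciprocal classes, n + + and + d h, are the parental types, so the F1 was n + + / + d h.
The two rarest classes, n + h and + d +, are the double crossovers. Comparing them with the parentals, only the h allele has switched, so h is the middle locus and the order is d – h – n.
Crossovers in the d–h interval produce the single-crossover classes n d + and + + h (108 + 84 = 192) plus the double crossovers (47).
RF(d–h) = (192 + 47) / 2579 = 239/2579 = 0.0927 → 9.3 centimorgans.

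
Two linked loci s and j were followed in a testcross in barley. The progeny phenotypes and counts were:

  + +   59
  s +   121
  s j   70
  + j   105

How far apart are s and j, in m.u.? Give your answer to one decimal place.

The two most frequent classes, + j (105) and s + (121), are the parental types, so the F1 was + j / s +.
The recombinant classes are + + and s j: 59 + 70 = 129.
Recombination frequency = 129/355 = 0.3634 ≈ 36.3%, i.e. 36.3 m.u.

36.3 m.u.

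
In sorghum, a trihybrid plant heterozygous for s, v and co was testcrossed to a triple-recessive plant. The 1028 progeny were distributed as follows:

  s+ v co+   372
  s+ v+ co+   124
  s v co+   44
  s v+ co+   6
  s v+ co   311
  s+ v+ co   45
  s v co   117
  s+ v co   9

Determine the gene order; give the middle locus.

The two most frequent reciprocal classes, s+ v co+ and s v+ co, are the parental types, so the F1 was s+ v co+ / s v+ co.
The two rarest classes, s+ v co and s v+ co+, are the double crossovers. Comparing them with the parentals, only the co allele has switched, so co is the middle locus and the order is v – co – s.

co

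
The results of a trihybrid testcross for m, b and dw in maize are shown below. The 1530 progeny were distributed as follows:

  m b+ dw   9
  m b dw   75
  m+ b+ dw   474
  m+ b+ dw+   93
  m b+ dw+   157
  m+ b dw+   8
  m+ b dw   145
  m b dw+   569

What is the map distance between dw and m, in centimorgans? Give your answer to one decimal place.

The two most frequent reciprocal classes, m b dw+ and m+ b+ dw, are the parental types, so the F1 was m b dw+ / m+ b+ dw.
The two rarest classes, m+ b dw+ and m b+ dw, are the double crossovers. Comparing them with the parentals, only the m allele has switched, so m is the middle locus and the order is b – m – dw.
Crossovers in the m–dw interval produce the single-crossover classes m b dw and m+ b+ dw+ (75 + 93 = 168) plus the double crossovers (17).
RF(m–dw) = (168 + 17) / 1530 = 185/1530 = 0.1209 → 12.1 centimorgans.

12.1 centimorgans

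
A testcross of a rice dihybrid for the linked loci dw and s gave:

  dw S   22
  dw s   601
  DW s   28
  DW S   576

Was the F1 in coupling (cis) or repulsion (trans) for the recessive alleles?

cis

The two most frequent classes are DW S (576) and dw s (601); these are the parental (non-recombinant) types.
So the F1 carried DW S on one chromosome and dw s on the other — the recessive alleles are on the same chromosome (cis / coupling).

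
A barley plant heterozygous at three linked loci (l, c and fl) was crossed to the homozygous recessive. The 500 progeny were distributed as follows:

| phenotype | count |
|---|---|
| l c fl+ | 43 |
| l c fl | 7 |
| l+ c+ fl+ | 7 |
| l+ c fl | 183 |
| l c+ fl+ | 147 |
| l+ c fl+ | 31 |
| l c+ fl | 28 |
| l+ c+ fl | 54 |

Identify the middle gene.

l

The two most frequent reciprocal classes, l+ c fl and l c+ fl+, are the parental types, so the F1 was l+ c fl / l c+ fl+.
The two rarest classes, l c fl and l+ c+ fl+, are the double crossovers. Comparing them with the parentals, only the l allele has switched, so l is the middle locus and the order is c – l – fl.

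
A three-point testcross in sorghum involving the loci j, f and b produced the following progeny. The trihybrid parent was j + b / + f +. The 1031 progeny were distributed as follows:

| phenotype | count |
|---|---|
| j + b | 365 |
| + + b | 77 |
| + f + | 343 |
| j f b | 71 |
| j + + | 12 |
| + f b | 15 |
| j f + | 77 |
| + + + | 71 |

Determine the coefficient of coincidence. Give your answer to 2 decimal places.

The two rarest classes, j + + and + f b, are the double crossovers. Comparing them with the parentals, only the b allele has switched, so b is the middle locus and the order is j – b – f.
j–b: (154 + 27)/1031 = 0.1756; b–f: (142 + 27)/1031 = 0.1639.
Expected DCO frequency = 0.1756 × 0.1639 ≈ 0.02878; observed = 27/1031 ≈ 0.02619.
Coefficient of coincidence = 0.02619/0.02878 ≈ 0.91.

0.91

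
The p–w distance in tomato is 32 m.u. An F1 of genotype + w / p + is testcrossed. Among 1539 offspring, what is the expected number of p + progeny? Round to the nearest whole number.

523

A map distance of 32 m.u. corresponds to a recombination frequency of 0.320.
The F1 is + w / p +, so p + is a parental gamete class with expected frequency (1 − r)/2 = 0.680/2 = 0.3400.
Expected number = 0.3400 × 1539 = 523.26 ≈ 523.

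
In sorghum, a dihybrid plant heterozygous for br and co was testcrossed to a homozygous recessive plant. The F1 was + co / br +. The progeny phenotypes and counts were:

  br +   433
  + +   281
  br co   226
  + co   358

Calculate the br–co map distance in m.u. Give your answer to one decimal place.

39.1 m.u.

The recombinant classes are + + and br co: 281 + 226 = 507.
Recombination frequency = 507/1298 = 0.3906 ≈ 39.1%, i.e. 39.1 m.u.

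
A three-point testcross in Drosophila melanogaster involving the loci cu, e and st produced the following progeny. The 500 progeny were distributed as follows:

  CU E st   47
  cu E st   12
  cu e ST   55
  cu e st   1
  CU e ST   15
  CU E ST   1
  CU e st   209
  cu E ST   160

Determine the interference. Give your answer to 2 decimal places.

The two most frequent reciprocal classes, CU e st and cu E ST, are the parental types, so the F1 was CU e st / cu E ST.
The two rarest classes, cu e st and CU E ST, are the double crossovers. Comparing them with the parentals, only the cu allele has switched, so cu is the middle locus and the order is e – cu – st.
e–cu: (102 + 2)/500 = 0.2080; cu–st: (27 + 2)/500 = 0.0580.
Expected DCO frequency = 0.2080 × 0.0580 ≈ 0.01206; observed = 2/500 ≈ 0.00400.
Coefficient of coincidence = 0.00400/0.01206 ≈ 0.33; interference = 1 − 0.33 = 0.67.

0.67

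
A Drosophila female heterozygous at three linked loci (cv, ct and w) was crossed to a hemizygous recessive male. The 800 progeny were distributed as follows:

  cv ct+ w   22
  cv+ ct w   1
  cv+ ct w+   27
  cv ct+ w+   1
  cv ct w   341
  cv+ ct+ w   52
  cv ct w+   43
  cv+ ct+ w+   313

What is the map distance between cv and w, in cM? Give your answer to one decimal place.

12.1 cM

The two most frequent reciprocal classes, cv+ ct+ w+ and cv ct w, are the parental types, so the F1 was cv+ ct+ w+ / cv ct w.
The two rarest classes, cv ct+ w+ and cv+ ct w, are the double crossovers. Comparing them with the parentals, only the cv allele has switched, so cv is the middle locus and the order is w – cv – ct.
Crossovers in the w–cv interval produce the single-crossover classes cv+ ct+ w and cv ct w+ (52 + 43 = 95) plus the double crossovers (2).
RF(w–cv) = (95 + 2) / 800 = 97/800 = 0.1212 → 12.1 cM.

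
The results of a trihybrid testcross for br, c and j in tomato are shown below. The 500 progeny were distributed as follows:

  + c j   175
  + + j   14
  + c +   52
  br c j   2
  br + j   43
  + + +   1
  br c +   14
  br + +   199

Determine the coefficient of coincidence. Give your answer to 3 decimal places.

0.494

The two most frequent reciprocal classes, br + + and + c j, are the parental types, so the F1 was br + + / + c j.
The two rarest classes, + + + and br c j, are the double crossovers. Comparing them with the parentals, only the br allele has switched, so br is the middle locus and the order is j – br – c.
j–br: (95 + 3)/500 = 0.1960; br–c: (28 + 3)/500 = 0.0620.
Expected DCO frequency = 0.1960 × 0.0620 ≈ 0.01215; observed = 3/500 ≈ 0.00600.
Coefficient of coincidence = 0.00600/0.01215 ≈ 0.494.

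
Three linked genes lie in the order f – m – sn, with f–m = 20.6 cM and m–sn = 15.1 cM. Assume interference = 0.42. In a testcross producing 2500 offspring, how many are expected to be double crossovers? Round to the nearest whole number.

45

Map distances give recombination frequencies of 0.206 and 0.151 for the two intervals.
With interference 0.42 (so coincidence = 0.58), expected double-crossover frequency = 0.206 × 0.151 × 0.58 = 0.01804.
Expected number = 0.01804 × 2500 = 45.10 ≈ 45.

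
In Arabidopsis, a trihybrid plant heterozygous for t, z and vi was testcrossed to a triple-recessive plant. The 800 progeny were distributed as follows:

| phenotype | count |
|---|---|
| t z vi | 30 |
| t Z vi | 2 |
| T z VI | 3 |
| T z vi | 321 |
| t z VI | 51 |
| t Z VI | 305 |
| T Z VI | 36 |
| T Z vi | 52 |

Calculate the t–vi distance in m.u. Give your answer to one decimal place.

8.9 m.u.

The two most frequent reciprocal classes, T z vi and t Z VI, are the parental types, so the F1 was T z vi / t Z VI.
The two rarest classes, T z VI and t Z vi, are the double crossovers. Comparing them with the parentals, only the vi allele has switched, so vi is the middle locus and the order is z – vi – t.
Crossovers in the vi–t interval produce the single-crossover classes t z vi and T Z VI (30 + 36 = 66) plus the double crossovers (5).
RF(vi–t) = (66 + 5) / 800 = 71/800 = 0.0887 → 8.9 m.u.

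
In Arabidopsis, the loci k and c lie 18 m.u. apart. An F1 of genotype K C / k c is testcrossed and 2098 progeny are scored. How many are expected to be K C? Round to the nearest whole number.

A map distance of 18 m.u. corresponds to a recombination frequency of 0.180.
The F1 is K C / k c, so K C is a parental gamete class with expected frequency (1 − r)/2 = 0.820/2 = 0.4100.
Expected number = 0.4100 × 2098 = 860.18 ≈ 860.

860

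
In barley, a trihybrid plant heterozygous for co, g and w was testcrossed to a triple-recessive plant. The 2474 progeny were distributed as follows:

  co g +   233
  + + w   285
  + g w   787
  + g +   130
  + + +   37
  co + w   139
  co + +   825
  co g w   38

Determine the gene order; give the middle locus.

The two most frequent reciprocal classes, + g w and co + +, are the parental types, so the F1 was + g w / co + +.
The two rarest classes, co g w and + + +, are the double crossovers. Comparing them with the parentals, only the co allele has switched, so co is the middle locus and the order is g – co – w.

co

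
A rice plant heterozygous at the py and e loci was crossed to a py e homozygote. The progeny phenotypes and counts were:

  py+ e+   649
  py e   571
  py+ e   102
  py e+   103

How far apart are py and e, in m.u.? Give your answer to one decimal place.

The two most frequent classes, py+ e+ (649) and py e (571), are the parental types, so the F1 was py+ e+ / py e.
The recombinant classes are py+ e and py e+: 102 + 103 = 205.
Recombination frequency = 205/1425 = 0.1439 ≈ 14.4%, i.e. 14.4 m.u.

14.4 m.u.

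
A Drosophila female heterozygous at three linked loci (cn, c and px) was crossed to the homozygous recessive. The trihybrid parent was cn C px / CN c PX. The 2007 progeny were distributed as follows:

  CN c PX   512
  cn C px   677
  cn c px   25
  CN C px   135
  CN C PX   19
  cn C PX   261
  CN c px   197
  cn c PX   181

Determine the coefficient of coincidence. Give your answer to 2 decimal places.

0.49

The two rarest classes, cn c px and CN C PX, are the double crossovers. Comparing them with the parentals, only the c allele has switched, so c is the middle locus and the order is px – c – cn.
px–c: (458 + 44)/2007 = 0.2501; c–cn: (316 + 44)/2007 = 0.1794.
Expected DCO frequency = 0.2501 × 0.1794 ≈ 0.04487; observed = 44/2007 ≈ 0.02192.
Coefficient of coincidence = 0.02192/0.04487 ≈ 0.49.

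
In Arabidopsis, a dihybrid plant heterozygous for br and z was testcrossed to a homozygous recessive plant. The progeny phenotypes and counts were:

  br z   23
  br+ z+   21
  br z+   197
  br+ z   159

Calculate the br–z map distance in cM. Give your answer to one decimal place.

11.0 cM

The two most frequent classes, br+ z (159) and br z+ (197), are the parental types, so the F1 was br+ z / br z+.
The recombinant classes are br+ z+ and br z: 21 + 23 = 44.
Recombination frequency = 44/400 = 0.1100 ≈ 11.0%, i.e. 11.0 cM.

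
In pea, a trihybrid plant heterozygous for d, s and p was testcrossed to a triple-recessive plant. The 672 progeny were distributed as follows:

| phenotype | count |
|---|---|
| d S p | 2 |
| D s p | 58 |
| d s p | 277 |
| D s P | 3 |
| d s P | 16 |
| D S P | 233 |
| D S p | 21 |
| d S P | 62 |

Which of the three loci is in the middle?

The two most frequent reciprocal classes, D S P and d s p, are the parental types, so the F1 was D S P / d s p.
The two rarest classes, D s P and d S p, are the double crossovers. Comparing them with the parentals, only the s allele has switched, so s is the middle locus and the order is d – s – p.

s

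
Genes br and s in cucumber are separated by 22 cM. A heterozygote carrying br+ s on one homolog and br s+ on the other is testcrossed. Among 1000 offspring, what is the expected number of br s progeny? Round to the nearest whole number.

A map distance of 22 cM corresponds to a recombination frequency of 0.220.
The F1 is br+ s / br s+, so br s is a recombinant gamete class with expected frequency r/2 = 0.220/2 = 0.1100.
Expected number = 0.1100 × 1000 = 110.00 ≈ 110.

110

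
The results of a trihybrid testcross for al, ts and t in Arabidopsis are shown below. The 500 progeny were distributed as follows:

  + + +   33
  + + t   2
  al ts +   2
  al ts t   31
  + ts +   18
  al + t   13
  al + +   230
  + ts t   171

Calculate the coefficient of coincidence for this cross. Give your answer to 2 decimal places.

0.84

The two most frequent reciprocal classes, + ts t and al + +, are the parental types, so the F1 was + ts t / al + +.
The two rarest classes, + + t and al ts +, are the double crossovers. Comparing them with the parentals, only the ts allele has switched, so ts is the middle locus and the order is t – ts – al.
t–ts: (31 + 4)/500 = 0.0700; ts–al: (64 + 4)/500 = 0.1360.
Expected DCO frequency = 0.0700 × 0.1360 ≈ 0.00952; observed = 4/500 ≈ 0.00800.
Coefficient of coincidence = 0.00800/0.00952 ≈ 0.84.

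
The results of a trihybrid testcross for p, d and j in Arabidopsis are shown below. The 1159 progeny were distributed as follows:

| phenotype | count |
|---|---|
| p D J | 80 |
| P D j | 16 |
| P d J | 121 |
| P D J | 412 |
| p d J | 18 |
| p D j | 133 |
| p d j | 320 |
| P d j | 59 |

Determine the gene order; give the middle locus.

j

The two most frequent reciprocal classes, P D J and p d j, are the parental types, so the F1 was P D J / p d j.
The two rarest classes, P D j and p d J, are the double crossovers. Comparing them with the parentals, only the j allele has switched, so j is the middle locus and the order is p – j – d.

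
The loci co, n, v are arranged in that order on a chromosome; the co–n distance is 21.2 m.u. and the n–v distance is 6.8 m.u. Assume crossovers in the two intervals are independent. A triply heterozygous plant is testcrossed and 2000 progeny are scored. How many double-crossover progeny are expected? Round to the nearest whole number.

29

Map distances give recombination frequencies of 0.212 and 0.068 for the two intervals.
With no interference, expected double-crossover frequency = 0.212 × 0.068 = 0.01442.
Expected number = 0.01442 × 2000 = 28.83 ≈ 29.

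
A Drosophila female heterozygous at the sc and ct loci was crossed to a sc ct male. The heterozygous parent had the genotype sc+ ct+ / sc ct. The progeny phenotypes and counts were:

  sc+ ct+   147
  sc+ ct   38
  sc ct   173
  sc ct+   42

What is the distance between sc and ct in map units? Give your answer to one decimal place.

The recombinant classes are sc+ ct and sc ct+: 38 + 42 = 80.
Recombination frequency = 80/400 = 0.2000 ≈ 20.0%, i.e. 20.0 map units.

20.0 map units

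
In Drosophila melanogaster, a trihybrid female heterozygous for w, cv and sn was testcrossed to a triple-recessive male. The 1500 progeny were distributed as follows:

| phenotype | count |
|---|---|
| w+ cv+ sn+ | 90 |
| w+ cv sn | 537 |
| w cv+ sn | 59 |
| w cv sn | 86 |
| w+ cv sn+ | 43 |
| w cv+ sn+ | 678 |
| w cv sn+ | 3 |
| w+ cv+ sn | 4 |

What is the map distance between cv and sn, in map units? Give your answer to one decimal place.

7.3 map units

The two most frequent reciprocal classes, w cv+ sn+ and w+ cv sn, are the parental types, so the F1 was w cv+ sn+ / w+ cv sn.
The two rarest classes, w cv sn+ and w+ cv+ sn, are the double crossovers. Comparing them with the parentals, only the cv allele has switched, so cv is the middle locus and the order is sn – cv – w.
Crossovers in the sn–cv interval produce the single-crossover classes w cv+ sn and w+ cv sn+ (59 + 43 = 102) plus the double crossovers (7).
RF(sn–cv) = (102 + 7) / 1500 = 109/1500 = 0.0727 → 7.3 map units.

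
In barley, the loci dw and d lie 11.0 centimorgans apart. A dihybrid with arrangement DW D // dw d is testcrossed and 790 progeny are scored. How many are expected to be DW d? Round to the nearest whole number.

43

A map distance of 11.0 centimorgans corresponds to a recombination frequency of 0.110.
The F1 is DW D / dw d, so DW d is a recombinant gamete class with expected frequency r/2 = 0.110/2 = 0.0550.
Expected number = 0.0550 × 790 = 43.45 ≈ 43.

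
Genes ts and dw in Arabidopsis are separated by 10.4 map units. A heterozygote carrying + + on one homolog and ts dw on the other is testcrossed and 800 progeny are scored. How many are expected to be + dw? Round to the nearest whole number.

A map distance of 10.4 map units corresponds to a recombination frequency of 0.104.
The F1 is + + / ts dw, so + dw is a recombinant gamete class with expected frequency r/2 = 0.104/2 = 0.0520.
Expected number = 0.0520 × 800 = 41.60 ≈ 42.

42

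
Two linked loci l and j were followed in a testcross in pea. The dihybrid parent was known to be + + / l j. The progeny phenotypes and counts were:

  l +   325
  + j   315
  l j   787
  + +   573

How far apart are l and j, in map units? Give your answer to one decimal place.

The recombinant classes are + j and l +: 315 + 325 = 640.
Recombination frequency = 640/2000 = 0.3200 ≈ 32.0%, i.e. 32.0 map units.

32.0 map units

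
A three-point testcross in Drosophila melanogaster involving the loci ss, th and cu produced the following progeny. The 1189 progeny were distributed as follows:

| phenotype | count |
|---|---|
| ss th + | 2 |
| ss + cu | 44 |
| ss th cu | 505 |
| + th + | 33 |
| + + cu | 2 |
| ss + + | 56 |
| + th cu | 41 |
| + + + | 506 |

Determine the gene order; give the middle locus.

The two most frequent reciprocal classes, + + + and ss th cu, are the parental types, so the F1 was + + + / ss th cu.
The two rarest classes, + + cu and ss th +, are the double crossovers. Comparing them with the parentals, only the cu allele has switched, so cu is the middle locus and the order is th – cu – ss.

cu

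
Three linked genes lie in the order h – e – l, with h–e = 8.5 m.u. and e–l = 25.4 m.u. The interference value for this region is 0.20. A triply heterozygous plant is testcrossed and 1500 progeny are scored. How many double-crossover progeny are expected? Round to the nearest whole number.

Map distances give recombination frequencies of 0.085 and 0.254 for the two intervals.
With interference 0.20 (so coincidence = 0.80), expected double-crossover frequency = 0.085 × 0.254 × 0.80 = 0.01727.
Expected number = 0.01727 × 1500 = 25.91 ≈ 26.

26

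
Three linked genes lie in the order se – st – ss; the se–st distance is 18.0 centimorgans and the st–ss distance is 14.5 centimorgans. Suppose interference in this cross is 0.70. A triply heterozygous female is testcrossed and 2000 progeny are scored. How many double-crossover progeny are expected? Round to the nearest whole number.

Map distances give recombination frequencies of 0.180 and 0.145 for the two intervals.
With interference 0.70 (so coincidence = 0.30), expected double-crossover frequency = 0.180 × 0.145 × 0.30 = 0.00783.
Expected number = 0.00783 × 2000 = 15.66 ≈ 16.

16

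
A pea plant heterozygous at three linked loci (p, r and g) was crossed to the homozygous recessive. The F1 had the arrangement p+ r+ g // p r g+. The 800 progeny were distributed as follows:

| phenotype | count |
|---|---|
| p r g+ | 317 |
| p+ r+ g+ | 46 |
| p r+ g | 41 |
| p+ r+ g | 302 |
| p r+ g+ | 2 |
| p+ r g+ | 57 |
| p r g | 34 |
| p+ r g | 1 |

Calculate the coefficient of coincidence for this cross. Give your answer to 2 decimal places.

The two rarest classes, p+ r g and p r+ g+, are the double crossovers. Comparing them with the parentals, only the r allele has switched, so r is the middle locus and the order is g – r – p.
g–r: (80 + 3)/800 = 0.1037; r–p: (98 + 3)/800 = 0.1263.
Expected DCO frequency = 0.1037 × 0.1263 ≈ 0.01310; observed = 3/800 ≈ 0.00375.
Coefficient of coincidence = 0.00375/0.01310 ≈ 0.29.

0.29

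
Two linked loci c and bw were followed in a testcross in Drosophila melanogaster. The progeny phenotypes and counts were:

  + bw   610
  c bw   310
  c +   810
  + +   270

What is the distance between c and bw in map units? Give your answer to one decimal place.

29.0 map units

The two most frequent classes, + bw (610) and c + (810), are the parental types, so the F1 was + bw / c +.
The recombinant classes are + + and c bw: 270 + 310 = 580.
Recombination frequency = 580/2000 = 0.2900 ≈ 29.0%, i.e. 29.0 map units.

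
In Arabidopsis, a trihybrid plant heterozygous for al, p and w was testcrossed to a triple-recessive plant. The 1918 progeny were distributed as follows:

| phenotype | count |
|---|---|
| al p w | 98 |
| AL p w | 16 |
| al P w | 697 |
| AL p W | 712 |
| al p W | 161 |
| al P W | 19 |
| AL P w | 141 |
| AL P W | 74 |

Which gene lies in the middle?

The two most frequent reciprocal classes, AL p W and al P w, are the parental types, so the F1 was AL p W / al P w.
The two rarest classes, AL p w and al P W, are the double crossovers. Comparing them with the parentals, only the w allele has switched, so w is the middle locus and the order is al – w – p.

w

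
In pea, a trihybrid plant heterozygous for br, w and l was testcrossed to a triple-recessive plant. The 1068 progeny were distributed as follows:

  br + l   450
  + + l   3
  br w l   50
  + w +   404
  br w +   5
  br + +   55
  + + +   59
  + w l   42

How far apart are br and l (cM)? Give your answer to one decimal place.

The two most frequent reciprocal classes, + w + and br + l, are the parental types, so the F1 was + w + / br + l.
The two rarest classes, br w + and + + l, are the double crossovers. Comparing them with the parentals, only the br allele has switched, so br is the middle locus and the order is l – br – w.
Crossovers in the l–br interval produce the single-crossover classes + w l and br + + (42 + 55 = 97) plus the double crossovers (8).
RF(l–br) = (97 + 8) / 1068 = 105/1068 = 0.0983 → 9.8 cM.

9.8 cM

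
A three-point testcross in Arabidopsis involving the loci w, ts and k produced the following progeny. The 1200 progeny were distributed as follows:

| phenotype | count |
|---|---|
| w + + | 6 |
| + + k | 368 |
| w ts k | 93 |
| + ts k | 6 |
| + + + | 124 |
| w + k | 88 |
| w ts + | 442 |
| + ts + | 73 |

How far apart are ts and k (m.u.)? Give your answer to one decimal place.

The two most frequent reciprocal classes, + + k and w ts +, are the parental types, so the F1 was + + k / w ts +.
The two rarest classes, + ts k and w + +, are the double crossovers. Comparing them with the parentals, only the ts allele has switched, so ts is the middle locus and the order is k – ts – w.
Crossovers in the k–ts interval produce the single-crossover classes + + + and w ts k (124 + 93 = 217) plus the double crossovers (12).
RF(k–ts) = (217 + 12) / 1200 = 229/1200 = 0.1908 → 19.1 m.u.

19.1 m.u.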